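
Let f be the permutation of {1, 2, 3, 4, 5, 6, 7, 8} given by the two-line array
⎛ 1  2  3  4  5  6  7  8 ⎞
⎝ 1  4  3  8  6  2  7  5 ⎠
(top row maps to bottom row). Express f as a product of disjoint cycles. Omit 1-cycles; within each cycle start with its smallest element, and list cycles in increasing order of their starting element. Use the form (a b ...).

Iterating f from 2 gives 2 → 4 → 8 → 5 → 6 → 2; that is the 5-cycle (2 4 8 5 6).
Repeating from the next unused element and collecting all non-trivial cycles gives (2 4 8 5 6).

(2 4 8 5 6)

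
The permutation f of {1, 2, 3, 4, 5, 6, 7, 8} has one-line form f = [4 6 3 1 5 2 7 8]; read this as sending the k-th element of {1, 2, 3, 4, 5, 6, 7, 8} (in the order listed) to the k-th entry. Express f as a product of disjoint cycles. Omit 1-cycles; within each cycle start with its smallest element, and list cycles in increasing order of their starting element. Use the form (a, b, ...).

(1, 4)(2, 6)

From 1: 1 → 4 → 1, closing the cycle (1, 4).
Continuing from each remaining unvisited element yields (1, 4)(2, 6).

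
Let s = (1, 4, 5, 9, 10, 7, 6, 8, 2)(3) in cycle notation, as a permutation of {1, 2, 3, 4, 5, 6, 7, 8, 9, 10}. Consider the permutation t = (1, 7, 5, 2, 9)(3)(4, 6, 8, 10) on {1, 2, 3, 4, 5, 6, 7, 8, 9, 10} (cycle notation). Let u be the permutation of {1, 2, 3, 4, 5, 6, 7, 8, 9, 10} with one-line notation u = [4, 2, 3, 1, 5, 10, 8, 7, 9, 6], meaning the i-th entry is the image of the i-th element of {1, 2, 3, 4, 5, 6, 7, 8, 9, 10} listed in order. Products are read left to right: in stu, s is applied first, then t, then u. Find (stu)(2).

8

(stu)(2) = u(t(s(2))). s(2) = 1, then t(1) = 7, then u(7) = 8, so the result is 8.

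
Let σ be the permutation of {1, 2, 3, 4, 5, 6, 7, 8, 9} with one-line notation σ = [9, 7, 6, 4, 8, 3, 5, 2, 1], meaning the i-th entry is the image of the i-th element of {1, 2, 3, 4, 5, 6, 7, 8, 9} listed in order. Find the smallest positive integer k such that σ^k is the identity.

The disjoint-cycle form of σ has cycle lengths 4, 2, 2, 1.
The order of σ is the least common multiple of its cycle lengths: lcm(4, 2, 2) = 4.

4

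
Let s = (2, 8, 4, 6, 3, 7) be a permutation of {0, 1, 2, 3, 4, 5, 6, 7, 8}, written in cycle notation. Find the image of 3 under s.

7

3 appears in (2, 8, 4, 6, 3, 7); the next entry (wrapping around) is 7.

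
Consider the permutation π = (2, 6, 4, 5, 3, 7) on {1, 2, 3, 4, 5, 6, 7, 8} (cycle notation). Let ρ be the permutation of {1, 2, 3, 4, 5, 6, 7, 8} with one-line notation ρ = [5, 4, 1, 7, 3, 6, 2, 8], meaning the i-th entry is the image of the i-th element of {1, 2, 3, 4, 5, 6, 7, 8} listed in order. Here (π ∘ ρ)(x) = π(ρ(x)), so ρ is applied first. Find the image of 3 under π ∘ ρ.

First apply ρ: ρ(3) = 1, then π(1) = 1. Thus (π ∘ ρ)(3) = 1.

1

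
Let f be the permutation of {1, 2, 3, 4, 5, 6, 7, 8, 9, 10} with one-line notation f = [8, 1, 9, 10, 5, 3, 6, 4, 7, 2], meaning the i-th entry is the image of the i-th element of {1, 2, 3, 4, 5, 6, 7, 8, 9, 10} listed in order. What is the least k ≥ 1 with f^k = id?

Writing f as disjoint cycles, the cycle lengths are 5, 4, 1.
Since disjoint cycles commute, ord(f) = lcm(5, 4) = 20.

20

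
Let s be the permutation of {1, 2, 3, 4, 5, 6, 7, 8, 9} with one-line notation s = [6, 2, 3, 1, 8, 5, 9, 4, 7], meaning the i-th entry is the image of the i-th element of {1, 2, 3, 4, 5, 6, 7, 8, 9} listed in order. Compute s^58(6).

Tracing 6 → 5 → … returns to 6 after 5 steps, so 6 lies in a 5-cycle (1, 6, 5, 8, 4).
Powers repeat with period 5 on this cycle, and 58 mod 5 = 3, so s^58(6) = s^3(6).
Stepping 3 places around the cycle: 6 → 5 → 8 → 4.

4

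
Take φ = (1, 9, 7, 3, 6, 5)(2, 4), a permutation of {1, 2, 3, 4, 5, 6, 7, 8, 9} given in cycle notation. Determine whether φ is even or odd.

even

The cycle lengths are 6, 2, 1.
A cycle is odd iff its length is even; φ has 2 even-length cycles, so sgn(φ) = (−1)^2 and φ is even.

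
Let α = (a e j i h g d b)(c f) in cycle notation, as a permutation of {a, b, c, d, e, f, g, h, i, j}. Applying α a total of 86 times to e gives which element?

b

e lies in the 8-cycle (a e j i h g d b).
Powers repeat with period 8 on this cycle, and 86 mod 8 = 6, so α^86(e) = α^6(e).
Advancing 6 steps from e: e → j → i → h → g → d → b.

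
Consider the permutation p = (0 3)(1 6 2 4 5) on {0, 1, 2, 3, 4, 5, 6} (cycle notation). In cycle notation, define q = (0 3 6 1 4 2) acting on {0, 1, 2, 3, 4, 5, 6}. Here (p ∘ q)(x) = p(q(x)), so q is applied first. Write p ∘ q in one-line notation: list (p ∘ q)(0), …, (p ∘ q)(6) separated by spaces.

0 5 3 2 4 1 6

(p ∘ q)(x) = p(q(x)). Computing each image: p(q(0)) = p(3) = 0, p(q(1)) = p(4) = 5, p(q(2)) = p(0) = 3, p(q(3)) = p(6) = 2, p(q(4)) = p(2) = 4, p(q(5)) = p(5) = 1, p(q(6)) = p(1) = 6.
Hence p ∘ q = [0 5 3 2 4 1 6].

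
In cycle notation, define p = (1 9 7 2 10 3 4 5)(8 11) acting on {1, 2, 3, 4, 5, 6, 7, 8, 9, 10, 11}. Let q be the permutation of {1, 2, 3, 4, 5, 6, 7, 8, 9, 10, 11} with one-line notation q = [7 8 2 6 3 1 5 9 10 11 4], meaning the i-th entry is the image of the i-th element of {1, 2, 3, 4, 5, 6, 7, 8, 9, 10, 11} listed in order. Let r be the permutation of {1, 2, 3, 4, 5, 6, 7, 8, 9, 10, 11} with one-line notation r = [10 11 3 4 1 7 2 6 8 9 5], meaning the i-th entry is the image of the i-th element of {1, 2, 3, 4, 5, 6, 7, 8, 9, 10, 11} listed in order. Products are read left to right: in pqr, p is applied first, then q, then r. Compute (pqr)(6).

10

(pqr)(6) = r(q(p(6))). p(6) = 6, then q(6) = 1, then r(1) = 10, so the result is 10.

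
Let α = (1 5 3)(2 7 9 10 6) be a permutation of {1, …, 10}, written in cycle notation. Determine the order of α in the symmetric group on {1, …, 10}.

15

The cycle type of α is (5, 3, 1, 1).
Since disjoint cycles commute, ord(α) = lcm(5, 3) = 15.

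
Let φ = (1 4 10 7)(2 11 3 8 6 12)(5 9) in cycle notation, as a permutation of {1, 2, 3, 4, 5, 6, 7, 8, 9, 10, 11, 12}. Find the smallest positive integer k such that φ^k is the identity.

12

The cycle type of φ is (6, 4, 2).
The order of φ is the least common multiple of its cycle lengths: lcm(6, 4, 2) = 12.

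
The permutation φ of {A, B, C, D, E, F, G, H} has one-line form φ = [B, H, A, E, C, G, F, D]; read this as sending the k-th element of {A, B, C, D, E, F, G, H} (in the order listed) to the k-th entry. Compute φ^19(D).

E

Tracing D → E → … returns to D after 6 steps, so D lies in a 6-cycle (A, B, H, D, E, C).
Since the cycle has length 6, φ^19 acts on it the same as φ^1 (19 mod 6 = 1).
Stepping 1 place around the cycle: D → E.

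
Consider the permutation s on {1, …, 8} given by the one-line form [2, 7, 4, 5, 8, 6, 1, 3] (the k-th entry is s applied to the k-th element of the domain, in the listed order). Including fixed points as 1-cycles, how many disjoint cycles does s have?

The cycle decomposition is (1, 2, 7)(3, 4, 5, 8)(6), which has 3 cycles (counting 1-cycles).

3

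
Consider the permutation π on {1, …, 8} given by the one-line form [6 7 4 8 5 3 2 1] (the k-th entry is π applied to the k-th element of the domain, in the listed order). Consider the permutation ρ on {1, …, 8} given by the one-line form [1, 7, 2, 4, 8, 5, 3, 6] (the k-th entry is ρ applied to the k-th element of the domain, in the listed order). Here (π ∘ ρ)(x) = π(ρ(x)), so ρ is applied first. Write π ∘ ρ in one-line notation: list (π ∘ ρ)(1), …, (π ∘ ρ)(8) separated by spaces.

Chase each element through ρ then π: 1 → 1 → 6; 2 → 7 → 2; 3 → 2 → 7; 4 → 4 → 8; 5 → 8 → 1; 6 → 5 → 5; 7 → 3 → 4; 8 → 6 → 3.
Collecting the images, π ∘ ρ = [6 2 7 8 1 5 4 3].

6 2 7 8 1 5 4 3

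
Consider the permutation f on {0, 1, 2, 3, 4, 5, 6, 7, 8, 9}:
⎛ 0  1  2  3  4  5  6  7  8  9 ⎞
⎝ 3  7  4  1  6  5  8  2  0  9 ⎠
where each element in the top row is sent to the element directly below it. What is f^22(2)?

1

Tracing 2 → 4 → … returns to 2 after 8 steps, so 2 lies in an 8-cycle (0, 3, 1, 7, 2, 4, 6, 8).
On an 8-cycle, f^8 is the identity, so f^22 = f^6 there (22 ≡ 6 mod 8).
Advancing 6 steps from 2: 2 → 4 → 6 → 8 → 0 → 3 → 1.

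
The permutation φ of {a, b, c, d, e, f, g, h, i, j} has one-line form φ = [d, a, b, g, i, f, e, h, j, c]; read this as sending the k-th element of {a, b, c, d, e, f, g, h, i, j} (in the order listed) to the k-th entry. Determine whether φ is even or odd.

odd

In disjoint-cycle form the cycle lengths are 8, 1, 1.
A cycle is odd iff its length is even; φ has 1 even-length cycle, so sgn(φ) = (−1)^1 and φ is odd.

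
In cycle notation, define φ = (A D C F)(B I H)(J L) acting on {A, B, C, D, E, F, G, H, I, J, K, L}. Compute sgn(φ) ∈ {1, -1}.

1

The cycle lengths are 4, 3, 2, 1, 1, 1.
A cycle of length ℓ contributes ℓ−1 transpositions, so φ is a product of 3 + 2 + 1 = 6 transpositions — even.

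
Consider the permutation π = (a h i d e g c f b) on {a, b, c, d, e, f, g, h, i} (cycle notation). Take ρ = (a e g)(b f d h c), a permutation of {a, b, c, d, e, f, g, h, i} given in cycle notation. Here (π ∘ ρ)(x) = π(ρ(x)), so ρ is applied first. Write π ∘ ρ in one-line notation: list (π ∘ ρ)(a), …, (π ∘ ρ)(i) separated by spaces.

(π ∘ ρ)(x) = π(ρ(x)). Computing each image: π(ρ(a)) = π(e) = g, π(ρ(b)) = π(f) = b, π(ρ(c)) = π(b) = a, π(ρ(d)) = π(h) = i, π(ρ(e)) = π(g) = c, π(ρ(f)) = π(d) = e, π(ρ(g)) = π(a) = h, π(ρ(h)) = π(c) = f, π(ρ(i)) = π(i) = d.
Hence π ∘ ρ = [g b a i c e h f d].

g b a i c e h f d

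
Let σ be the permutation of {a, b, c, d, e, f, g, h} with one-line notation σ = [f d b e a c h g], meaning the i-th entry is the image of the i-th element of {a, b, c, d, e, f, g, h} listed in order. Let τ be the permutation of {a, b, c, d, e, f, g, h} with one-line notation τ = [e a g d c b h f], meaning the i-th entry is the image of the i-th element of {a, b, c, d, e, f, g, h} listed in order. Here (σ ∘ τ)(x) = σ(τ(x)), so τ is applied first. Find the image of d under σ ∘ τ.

e

(σ ∘ τ)(d) = σ(τ(d)). τ(d) = d, then σ(d) = e. So (σ ∘ τ)(d) = e.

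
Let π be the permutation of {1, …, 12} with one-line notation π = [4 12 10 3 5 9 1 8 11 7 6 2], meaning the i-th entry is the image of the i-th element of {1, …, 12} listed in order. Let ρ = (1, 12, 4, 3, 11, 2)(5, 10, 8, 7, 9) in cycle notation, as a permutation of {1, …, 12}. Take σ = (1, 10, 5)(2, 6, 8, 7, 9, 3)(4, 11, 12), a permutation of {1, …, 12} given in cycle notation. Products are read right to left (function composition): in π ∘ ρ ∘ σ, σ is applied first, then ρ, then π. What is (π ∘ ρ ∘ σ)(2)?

9

(π ∘ ρ ∘ σ)(2) = π(ρ(σ(2))). σ(2) = 6, then ρ(6) = 6, then π(6) = 9, so the result is 9.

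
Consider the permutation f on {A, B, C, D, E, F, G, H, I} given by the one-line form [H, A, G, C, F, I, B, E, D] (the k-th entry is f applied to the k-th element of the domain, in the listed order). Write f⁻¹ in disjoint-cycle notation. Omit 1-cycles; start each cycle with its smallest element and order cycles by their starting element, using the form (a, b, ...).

(A, B, G, C, D, I, F, E, H)

First write f in disjoint cycles: (A, H, E, F, I, D, C, G, B).
The inverse reverses every cycle; in canonical form, f⁻¹ = (A, B, G, C, D, I, F, E, H).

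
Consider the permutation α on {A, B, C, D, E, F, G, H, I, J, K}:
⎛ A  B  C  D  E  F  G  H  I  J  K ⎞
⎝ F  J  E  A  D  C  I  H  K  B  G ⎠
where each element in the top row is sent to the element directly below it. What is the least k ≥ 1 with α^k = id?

30

Writing α as disjoint cycles, the cycle lengths are 5, 3, 2, 1.
The order is lcm(5, 3, 2) = 30.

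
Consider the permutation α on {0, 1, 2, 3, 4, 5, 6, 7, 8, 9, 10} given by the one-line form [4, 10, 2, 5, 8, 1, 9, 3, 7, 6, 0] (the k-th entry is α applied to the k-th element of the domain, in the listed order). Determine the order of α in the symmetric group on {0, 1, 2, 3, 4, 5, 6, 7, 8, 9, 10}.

Decomposing into disjoint cycles gives cycle lengths 8, 2, 1.
Since disjoint cycles commute, ord(α) = lcm(8, 2) = 8.

8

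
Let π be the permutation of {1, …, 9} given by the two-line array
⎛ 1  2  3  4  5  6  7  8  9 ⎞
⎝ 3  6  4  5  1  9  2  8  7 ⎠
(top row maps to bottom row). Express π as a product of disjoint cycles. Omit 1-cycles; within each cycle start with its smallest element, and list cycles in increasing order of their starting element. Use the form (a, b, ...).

Iterating π from 1 gives 1 → 3 → 4 → 5 → 1; that is the 4-cycle (1, 3, 4, 5).
Repeating from the next unused element and collecting all non-trivial cycles gives (1, 3, 4, 5)(2, 6, 9, 7).

(1, 3, 4, 5)(2, 6, 9, 7)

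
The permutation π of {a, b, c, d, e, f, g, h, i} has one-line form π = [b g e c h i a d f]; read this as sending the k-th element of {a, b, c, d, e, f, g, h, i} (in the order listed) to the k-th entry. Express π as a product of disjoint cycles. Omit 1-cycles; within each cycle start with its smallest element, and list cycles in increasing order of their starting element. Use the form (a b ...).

(a b g)(c e h d)(f i)

Start at a and follow images: a → b → g → a, giving the cycle (a b g).
Repeating from the next unused element and collecting all non-trivial cycles gives (a b g)(c e h d)(f i).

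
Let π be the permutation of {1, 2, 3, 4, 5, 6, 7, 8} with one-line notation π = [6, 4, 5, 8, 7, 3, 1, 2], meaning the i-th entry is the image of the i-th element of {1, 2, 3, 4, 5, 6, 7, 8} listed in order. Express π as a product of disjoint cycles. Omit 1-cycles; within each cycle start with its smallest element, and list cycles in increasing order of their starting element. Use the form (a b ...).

Start at 1 and follow images: 1 → 6 → 3 → 5 → 7 → 1, giving the cycle (1 6 3 5 7).
Continuing from each remaining unvisited element yields (1 6 3 5 7)(2 4 8).

(1 6 3 5 7)(2 4 8)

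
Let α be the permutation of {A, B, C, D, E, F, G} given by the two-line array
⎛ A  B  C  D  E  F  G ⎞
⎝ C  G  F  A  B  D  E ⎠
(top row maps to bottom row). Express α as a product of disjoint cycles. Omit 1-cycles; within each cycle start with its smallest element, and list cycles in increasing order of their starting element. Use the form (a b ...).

(A C F D)(B G E)

Iterating α from A gives A → C → F → D → A; that is the 4-cycle (A C F D).
Continuing from each remaining unvisited element yields (A C F D)(B G E).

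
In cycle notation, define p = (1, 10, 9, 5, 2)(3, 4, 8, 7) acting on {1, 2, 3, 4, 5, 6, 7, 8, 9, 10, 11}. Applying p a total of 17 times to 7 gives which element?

7 lies in the 4-cycle (3, 4, 8, 7).
Powers repeat with period 4 on this cycle, and 17 mod 4 = 1, so p^17(7) = p^1(7).
Stepping 1 place around the cycle: 7 → 3.

3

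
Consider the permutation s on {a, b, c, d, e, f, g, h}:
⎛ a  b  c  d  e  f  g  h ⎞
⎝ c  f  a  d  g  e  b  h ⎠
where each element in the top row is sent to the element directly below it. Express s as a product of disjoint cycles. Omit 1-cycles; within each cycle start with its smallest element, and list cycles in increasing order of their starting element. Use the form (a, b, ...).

From a: a → c → a, closing the cycle (a, c).
Continuing from each remaining unvisited element yields (a, c)(b, f, e, g).

(a, c)(b, f, e, g)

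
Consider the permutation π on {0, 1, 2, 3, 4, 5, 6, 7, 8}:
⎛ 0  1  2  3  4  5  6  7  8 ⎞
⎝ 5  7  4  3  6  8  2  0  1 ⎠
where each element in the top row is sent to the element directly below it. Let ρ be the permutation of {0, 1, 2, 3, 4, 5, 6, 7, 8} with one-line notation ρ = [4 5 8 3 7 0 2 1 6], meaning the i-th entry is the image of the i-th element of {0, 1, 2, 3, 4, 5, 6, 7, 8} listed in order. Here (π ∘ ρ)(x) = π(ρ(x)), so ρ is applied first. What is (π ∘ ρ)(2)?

(π ∘ ρ)(2) = π(ρ(2)). ρ(2) = 8, then π(8) = 1. So (π ∘ ρ)(2) = 1.

1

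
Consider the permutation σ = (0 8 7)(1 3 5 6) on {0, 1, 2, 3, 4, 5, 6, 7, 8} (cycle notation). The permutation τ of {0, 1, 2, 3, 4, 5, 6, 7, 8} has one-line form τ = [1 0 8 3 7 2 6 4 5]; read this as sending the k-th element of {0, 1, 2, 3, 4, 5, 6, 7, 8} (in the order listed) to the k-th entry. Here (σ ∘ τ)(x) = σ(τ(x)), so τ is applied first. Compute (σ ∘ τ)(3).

5

First apply τ: τ(3) = 3, then σ(3) = 5. Thus (σ ∘ τ)(3) = 5.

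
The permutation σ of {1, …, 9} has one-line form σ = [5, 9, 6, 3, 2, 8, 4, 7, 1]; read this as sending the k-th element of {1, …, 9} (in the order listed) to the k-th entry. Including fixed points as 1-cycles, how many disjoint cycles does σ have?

2

The cycle decomposition is (1, 5, 2, 9)(3, 6, 8, 7, 4), which has 2 cycles (counting 1-cycles).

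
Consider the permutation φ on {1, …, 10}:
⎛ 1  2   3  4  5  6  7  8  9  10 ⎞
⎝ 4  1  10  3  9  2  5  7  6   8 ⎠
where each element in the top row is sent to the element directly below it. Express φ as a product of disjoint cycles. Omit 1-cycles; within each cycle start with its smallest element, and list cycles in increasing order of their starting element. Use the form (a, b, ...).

Start at 1 and follow images: 1 → 4 → 3 → 10 → 8 → 7 → 5 → 9 → 6 → 2 → 1, giving the cycle (1, 4, 3, 10, 8, 7, 5, 9, 6, 2).
Repeating from the next unused element and collecting all non-trivial cycles gives (1, 4, 3, 10, 8, 7, 5, 9, 6, 2).

(1, 4, 3, 10, 8, 7, 5, 9, 6, 2)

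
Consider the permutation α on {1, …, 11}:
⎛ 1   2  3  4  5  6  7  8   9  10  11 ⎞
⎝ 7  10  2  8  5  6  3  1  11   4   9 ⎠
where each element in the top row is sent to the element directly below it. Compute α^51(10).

8

Tracing 10 → 4 → … returns to 10 after 7 steps, so 10 lies in a 7-cycle (1, 7, 3, 2, 10, 4, 8).
Powers repeat with period 7 on this cycle, and 51 mod 7 = 2, so α^51(10) = α^2(10).
Stepping 2 places around the cycle: 10 → 4 → 8.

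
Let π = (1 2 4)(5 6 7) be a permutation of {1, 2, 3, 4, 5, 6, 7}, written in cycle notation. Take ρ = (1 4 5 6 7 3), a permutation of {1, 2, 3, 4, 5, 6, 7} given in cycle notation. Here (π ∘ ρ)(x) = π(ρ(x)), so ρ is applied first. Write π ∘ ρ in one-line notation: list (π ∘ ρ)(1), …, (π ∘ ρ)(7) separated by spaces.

1 4 2 6 7 5 3

(π ∘ ρ)(x) = π(ρ(x)). Computing each image: π(ρ(1)) = π(4) = 1, π(ρ(2)) = π(2) = 4, π(ρ(3)) = π(1) = 2, π(ρ(4)) = π(5) = 6, π(ρ(5)) = π(6) = 7, π(ρ(6)) = π(7) = 5, π(ρ(7)) = π(3) = 3.
Hence π ∘ ρ = [1 4 2 6 7 5 3].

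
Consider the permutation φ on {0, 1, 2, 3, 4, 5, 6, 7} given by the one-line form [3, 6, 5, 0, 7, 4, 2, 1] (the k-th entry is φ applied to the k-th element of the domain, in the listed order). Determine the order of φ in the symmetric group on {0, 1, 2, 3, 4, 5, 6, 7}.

Writing φ as disjoint cycles, the cycle lengths are 6, 2.
The order is lcm(6, 2) = 6.

6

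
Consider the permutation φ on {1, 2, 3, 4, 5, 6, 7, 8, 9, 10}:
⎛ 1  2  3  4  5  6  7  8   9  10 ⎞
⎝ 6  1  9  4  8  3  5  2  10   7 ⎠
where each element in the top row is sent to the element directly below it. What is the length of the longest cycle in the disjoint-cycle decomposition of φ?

9

Decomposing into disjoint cycles gives (1 6 3 9 10 7 5 8 2); the longest has length 9.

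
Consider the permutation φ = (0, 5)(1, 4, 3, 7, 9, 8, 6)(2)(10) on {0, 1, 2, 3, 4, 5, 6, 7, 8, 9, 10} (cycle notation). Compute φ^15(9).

8

9 lies in the 7-cycle (1, 4, 3, 7, 9, 8, 6).
Powers repeat with period 7 on this cycle, and 15 mod 7 = 1, so φ^15(9) = φ^1(9).
Advancing 1 step from 9: 9 → 8.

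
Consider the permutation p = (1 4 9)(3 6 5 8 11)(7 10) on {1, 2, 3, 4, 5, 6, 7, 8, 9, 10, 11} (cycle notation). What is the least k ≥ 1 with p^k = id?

30

The cycle type of p is (5, 3, 2, 1).
The order of p is the least common multiple of its cycle lengths: lcm(5, 3, 2) = 30.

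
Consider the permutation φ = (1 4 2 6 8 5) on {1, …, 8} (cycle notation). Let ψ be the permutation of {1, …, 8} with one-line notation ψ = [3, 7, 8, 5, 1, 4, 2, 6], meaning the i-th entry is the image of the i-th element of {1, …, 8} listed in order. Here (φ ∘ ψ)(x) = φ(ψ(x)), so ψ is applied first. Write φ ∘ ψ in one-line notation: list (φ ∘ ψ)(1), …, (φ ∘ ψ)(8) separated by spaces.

Chase each element through ψ then φ: 1 → 3 → 3; 2 → 7 → 7; 3 → 8 → 5; 4 → 5 → 1; 5 → 1 → 4; 6 → 4 → 2; 7 → 2 → 6; 8 → 6 → 8.
So φ ∘ ψ in one-line form is 3 7 5 1 4 2 6 8.

3 7 5 1 4 2 6 8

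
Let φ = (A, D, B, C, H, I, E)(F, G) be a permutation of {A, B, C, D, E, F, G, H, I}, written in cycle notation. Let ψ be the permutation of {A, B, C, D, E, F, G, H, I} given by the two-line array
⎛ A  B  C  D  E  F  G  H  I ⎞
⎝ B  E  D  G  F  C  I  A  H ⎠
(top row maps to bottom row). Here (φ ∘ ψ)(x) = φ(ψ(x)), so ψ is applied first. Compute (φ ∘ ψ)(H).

D

First apply ψ: ψ(H) = A, then φ(A) = D. Thus (φ ∘ ψ)(H) = D.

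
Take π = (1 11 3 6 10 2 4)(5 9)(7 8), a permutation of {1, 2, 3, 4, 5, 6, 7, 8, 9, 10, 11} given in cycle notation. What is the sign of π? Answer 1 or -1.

The cycle lengths are 7, 2, 2.
A cycle is odd iff its length is even; π has 2 even-length cycles, so sgn(π) = (−1)^2 and π is even.

1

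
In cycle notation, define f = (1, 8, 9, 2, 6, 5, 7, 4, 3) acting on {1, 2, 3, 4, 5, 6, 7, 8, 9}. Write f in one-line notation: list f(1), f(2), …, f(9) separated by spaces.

8 6 1 3 7 5 4 9 2

Reading each image from the cycles: 1→8, 2→6, 3→1, 4→3, 5→7, 6→5, 7→4, 8→9, 9→2.
Listing these in domain order gives 8 6 1 3 7 5 4 9 2.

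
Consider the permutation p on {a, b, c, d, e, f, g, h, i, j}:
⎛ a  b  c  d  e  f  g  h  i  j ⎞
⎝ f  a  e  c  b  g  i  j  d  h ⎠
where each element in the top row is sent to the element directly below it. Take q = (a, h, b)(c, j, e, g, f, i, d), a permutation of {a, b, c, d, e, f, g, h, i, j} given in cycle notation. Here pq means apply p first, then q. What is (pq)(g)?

d

First apply p: p(g) = i, then q(i) = d. Thus (pq)(g) = d.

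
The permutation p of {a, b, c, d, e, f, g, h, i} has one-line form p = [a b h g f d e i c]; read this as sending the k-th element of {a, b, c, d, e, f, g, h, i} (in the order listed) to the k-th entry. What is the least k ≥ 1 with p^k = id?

12

The disjoint-cycle form of p has cycle lengths 4, 3, 1, 1.
Since disjoint cycles commute, ord(p) = lcm(4, 3) = 12.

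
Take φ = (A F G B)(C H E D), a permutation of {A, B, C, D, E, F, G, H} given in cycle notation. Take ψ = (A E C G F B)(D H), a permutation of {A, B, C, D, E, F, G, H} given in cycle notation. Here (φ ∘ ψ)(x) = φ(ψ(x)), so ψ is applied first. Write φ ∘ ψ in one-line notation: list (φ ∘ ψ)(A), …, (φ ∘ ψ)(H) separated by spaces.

D F B E H A G C

Chase each element through ψ then φ: A → E → D; B → A → F; C → G → B; D → H → E; E → C → H; F → B → A; G → F → G; H → D → C.
Collecting the images, φ ∘ ψ = [D F B E H A G C].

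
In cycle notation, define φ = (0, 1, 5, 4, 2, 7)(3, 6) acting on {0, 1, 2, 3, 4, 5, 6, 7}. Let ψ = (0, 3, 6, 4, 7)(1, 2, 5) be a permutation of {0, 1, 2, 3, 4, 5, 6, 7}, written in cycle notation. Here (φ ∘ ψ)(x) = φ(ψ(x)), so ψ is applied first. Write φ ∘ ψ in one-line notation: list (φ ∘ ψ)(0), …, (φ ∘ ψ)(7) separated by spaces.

6 7 4 3 0 5 2 1

Chase each element through ψ then φ: 0 → 3 → 6; 1 → 2 → 7; 2 → 5 → 4; 3 → 6 → 3; 4 → 7 → 0; 5 → 1 → 5; 6 → 4 → 2; 7 → 0 → 1.
Collecting the images, φ ∘ ψ = [6 7 4 3 0 5 2 1].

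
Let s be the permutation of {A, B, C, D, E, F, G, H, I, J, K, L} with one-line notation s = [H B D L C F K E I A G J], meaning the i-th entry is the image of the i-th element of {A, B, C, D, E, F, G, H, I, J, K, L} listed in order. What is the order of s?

14

Decomposing into disjoint cycles gives cycle lengths 7, 2, 1, 1, 1.
The order is lcm(7, 2) = 14.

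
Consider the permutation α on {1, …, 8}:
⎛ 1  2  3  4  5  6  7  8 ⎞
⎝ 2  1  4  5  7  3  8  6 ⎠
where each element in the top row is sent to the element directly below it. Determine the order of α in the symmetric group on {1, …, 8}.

6

The disjoint-cycle form of α has cycle lengths 6, 2.
The order of α is the least common multiple of its cycle lengths: lcm(6, 2) = 6.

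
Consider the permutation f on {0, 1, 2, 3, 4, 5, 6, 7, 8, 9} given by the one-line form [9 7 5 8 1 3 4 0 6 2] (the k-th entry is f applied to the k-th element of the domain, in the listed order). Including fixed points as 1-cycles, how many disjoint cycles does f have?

The cycle decomposition is (0, 9, 2, 5, 3, 8, 6, 4, 1, 7), which has 1 cycle (counting 1-cycles).

1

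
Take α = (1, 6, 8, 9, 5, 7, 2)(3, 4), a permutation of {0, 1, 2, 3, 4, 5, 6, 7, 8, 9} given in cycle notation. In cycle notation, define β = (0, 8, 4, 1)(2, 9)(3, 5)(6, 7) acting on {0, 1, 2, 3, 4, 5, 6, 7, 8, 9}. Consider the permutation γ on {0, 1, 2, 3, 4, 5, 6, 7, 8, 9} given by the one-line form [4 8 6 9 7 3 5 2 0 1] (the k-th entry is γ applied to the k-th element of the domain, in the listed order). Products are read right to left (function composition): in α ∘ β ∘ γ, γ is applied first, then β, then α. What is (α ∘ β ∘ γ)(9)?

0

Chase 9: γ(9) = 1; β(1) = 0; α(0) = 0. Hence (α ∘ β ∘ γ)(9) = 0.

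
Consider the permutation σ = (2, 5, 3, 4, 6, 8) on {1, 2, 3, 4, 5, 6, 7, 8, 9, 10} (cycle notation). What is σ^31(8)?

2

8 lies in the 6-cycle (2, 5, 3, 4, 6, 8).
On a 6-cycle, σ^6 is the identity, so σ^31 = σ^1 there (31 ≡ 1 mod 6).
Advancing 1 step from 8: 8 → 2.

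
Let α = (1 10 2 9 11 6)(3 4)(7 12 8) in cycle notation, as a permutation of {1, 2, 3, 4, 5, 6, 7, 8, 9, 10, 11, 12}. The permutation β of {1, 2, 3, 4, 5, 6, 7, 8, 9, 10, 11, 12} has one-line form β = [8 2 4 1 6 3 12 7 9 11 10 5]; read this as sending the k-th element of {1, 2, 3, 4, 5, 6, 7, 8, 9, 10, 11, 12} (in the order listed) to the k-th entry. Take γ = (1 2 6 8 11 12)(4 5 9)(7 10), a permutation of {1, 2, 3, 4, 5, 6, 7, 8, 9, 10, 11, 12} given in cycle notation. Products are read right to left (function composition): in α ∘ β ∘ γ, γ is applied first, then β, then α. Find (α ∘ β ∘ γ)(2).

4

Apply the permutations in order: γ(2) = 6, then β(6) = 3, then α(3) = 4. So (α ∘ β ∘ γ)(2) = 4.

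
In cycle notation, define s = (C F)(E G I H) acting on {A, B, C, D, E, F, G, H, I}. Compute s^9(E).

E lies in the 4-cycle (E G I H).
Powers repeat with period 4 on this cycle, and 9 mod 4 = 1, so s^9(E) = s^1(E).
Stepping 1 place around the cycle: E → G.

G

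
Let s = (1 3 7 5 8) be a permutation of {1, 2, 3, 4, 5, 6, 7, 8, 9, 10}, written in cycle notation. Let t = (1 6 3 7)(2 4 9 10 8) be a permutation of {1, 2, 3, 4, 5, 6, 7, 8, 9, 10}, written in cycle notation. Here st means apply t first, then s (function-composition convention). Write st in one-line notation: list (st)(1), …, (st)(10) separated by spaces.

(st)(x) = s(t(x)). Computing each image: s(t(1)) = s(6) = 6, s(t(2)) = s(4) = 4, s(t(3)) = s(7) = 5, s(t(4)) = s(9) = 9, s(t(5)) = s(5) = 8, s(t(6)) = s(3) = 7, s(t(7)) = s(1) = 3, s(t(8)) = s(2) = 2, s(t(9)) = s(10) = 10, s(t(10)) = s(8) = 1.
Hence st = [6 4 5 9 8 7 3 2 10 1].

6 4 5 9 8 7 3 2 10 1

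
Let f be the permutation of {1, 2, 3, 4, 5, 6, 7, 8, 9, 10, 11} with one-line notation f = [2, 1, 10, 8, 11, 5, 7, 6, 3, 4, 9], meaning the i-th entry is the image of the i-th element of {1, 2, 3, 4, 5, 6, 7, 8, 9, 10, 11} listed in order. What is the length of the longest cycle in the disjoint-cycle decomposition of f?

8

Decomposing into disjoint cycles gives (1 2)(3 10 4 8 6 5 11 9); the longest has length 8.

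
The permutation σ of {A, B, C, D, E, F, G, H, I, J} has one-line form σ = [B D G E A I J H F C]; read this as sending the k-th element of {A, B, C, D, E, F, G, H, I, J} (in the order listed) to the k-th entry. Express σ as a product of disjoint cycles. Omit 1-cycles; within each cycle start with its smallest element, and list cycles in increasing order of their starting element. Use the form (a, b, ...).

(A, B, D, E)(C, G, J)(F, I)

Iterating σ from A gives A → B → D → E → A; that is the 4-cycle (A, B, D, E).
Repeating from the next unused element and collecting all non-trivial cycles gives (A, B, D, E)(C, G, J)(F, I).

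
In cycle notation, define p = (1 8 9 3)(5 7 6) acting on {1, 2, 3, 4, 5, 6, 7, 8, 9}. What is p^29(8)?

9

8 lies in the 4-cycle (1 8 9 3).
Powers repeat with period 4 on this cycle, and 29 mod 4 = 1, so p^29(8) = p^1(8).
Stepping 1 place around the cycle: 8 → 9.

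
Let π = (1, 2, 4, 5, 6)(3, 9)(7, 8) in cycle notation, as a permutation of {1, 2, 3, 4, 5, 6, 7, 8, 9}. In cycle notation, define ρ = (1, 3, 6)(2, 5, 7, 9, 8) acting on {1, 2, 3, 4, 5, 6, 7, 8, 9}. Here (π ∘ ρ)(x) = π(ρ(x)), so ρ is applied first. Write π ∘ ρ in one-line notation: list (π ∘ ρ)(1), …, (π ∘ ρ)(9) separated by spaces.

9 6 1 5 8 2 3 4 7

(π ∘ ρ)(x) = π(ρ(x)). Computing each image: π(ρ(1)) = π(3) = 9, π(ρ(2)) = π(5) = 6, π(ρ(3)) = π(6) = 1, π(ρ(4)) = π(4) = 5, π(ρ(5)) = π(7) = 8, π(ρ(6)) = π(1) = 2, π(ρ(7)) = π(9) = 3, π(ρ(8)) = π(2) = 4, π(ρ(9)) = π(8) = 7.
Hence π ∘ ρ = [9 6 1 5 8 2 3 4 7].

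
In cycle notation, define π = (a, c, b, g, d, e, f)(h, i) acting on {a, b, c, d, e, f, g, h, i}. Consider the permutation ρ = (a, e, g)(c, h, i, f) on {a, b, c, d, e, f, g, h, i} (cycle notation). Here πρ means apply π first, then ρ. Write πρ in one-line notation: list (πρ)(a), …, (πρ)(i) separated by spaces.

For each element, apply π then ρ: a → c → h; b → g → a; c → b → b; d → e → g; e → f → c; f → a → e; g → d → d; h → i → f; i → h → i.
Collecting the images, πρ = [h a b g c e d f i].

h a b g c e d f i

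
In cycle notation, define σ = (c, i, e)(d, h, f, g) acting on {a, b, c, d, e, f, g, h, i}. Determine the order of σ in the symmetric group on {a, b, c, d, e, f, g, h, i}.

The disjoint cycles have lengths 4, 3, 1, 1.
The order is lcm(4, 3) = 12.

12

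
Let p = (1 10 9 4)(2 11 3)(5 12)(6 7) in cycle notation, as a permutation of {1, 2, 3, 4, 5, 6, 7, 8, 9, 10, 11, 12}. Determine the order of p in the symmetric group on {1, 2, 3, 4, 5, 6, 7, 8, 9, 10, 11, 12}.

The cycle type of p is (4, 3, 2, 2, 1).
The order is lcm(4, 3, 2, 2) = 12.

12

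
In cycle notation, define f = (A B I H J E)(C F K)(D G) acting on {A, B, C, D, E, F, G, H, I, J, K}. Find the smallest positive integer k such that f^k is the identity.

6

The disjoint cycles have lengths 6, 3, 2.
The order of f is the least common multiple of its cycle lengths: lcm(6, 3, 2) = 6.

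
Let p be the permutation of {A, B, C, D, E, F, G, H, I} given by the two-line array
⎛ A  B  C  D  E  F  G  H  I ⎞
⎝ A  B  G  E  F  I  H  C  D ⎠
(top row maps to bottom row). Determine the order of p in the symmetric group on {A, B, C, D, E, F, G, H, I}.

12

Decomposing into disjoint cycles gives cycle lengths 4, 3, 1, 1.
Since disjoint cycles commute, ord(p) = lcm(4, 3) = 12.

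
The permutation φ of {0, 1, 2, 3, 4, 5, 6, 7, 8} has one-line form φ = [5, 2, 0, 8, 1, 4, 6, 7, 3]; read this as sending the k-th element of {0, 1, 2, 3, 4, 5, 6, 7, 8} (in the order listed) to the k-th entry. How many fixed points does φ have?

The fixed points (elements with φ(x) = x) are {6, 7}, so there are 2.

2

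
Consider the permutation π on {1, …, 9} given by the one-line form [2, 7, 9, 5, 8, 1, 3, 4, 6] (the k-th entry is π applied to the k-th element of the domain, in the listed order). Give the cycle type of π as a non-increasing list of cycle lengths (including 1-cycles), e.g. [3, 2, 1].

[6, 3]

The disjoint cycles are (1 2 7 3 9 6)(4 5 8), with lengths 6, 3 in non-increasing order.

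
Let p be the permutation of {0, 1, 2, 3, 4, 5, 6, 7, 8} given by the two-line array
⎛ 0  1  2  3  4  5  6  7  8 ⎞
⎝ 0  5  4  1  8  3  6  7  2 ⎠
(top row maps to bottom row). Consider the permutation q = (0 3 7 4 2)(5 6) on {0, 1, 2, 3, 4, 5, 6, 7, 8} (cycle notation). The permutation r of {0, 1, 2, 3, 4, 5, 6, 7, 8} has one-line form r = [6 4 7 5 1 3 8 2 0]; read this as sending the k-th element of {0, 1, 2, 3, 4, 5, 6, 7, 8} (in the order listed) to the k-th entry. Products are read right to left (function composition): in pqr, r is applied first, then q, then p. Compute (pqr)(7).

Chase 7: r(7) = 2; q(2) = 0; p(0) = 0. Hence (pqr)(7) = 0.

0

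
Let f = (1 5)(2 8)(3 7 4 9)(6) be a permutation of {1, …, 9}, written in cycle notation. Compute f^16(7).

7

7 lies in the 4-cycle (3 7 4 9).
Powers repeat with period 4 on this cycle, and 16 mod 4 = 0, so f^16(7) = f^0(7).
So f^16(7) = 7.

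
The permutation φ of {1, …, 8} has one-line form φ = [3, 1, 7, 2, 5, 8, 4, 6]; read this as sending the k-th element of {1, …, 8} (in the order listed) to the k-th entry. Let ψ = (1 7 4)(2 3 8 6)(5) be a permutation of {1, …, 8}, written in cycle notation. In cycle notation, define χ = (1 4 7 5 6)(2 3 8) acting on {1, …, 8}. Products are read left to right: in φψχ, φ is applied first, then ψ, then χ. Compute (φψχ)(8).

(φψχ)(8) = χ(ψ(φ(8))). φ(8) = 6, then ψ(6) = 2, then χ(2) = 3, so the result is 3.

3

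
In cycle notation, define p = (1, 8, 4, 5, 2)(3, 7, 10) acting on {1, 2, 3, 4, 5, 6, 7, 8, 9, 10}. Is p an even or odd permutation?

The cycle lengths are 5, 3, 1, 1.
A cycle of length ℓ contributes ℓ−1 transpositions, so p is a product of 4 + 2 = 6 transpositions — even.

even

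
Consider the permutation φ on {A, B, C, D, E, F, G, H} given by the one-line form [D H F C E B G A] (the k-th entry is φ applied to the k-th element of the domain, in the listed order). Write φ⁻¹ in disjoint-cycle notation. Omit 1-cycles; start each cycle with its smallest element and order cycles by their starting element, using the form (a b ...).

(A H B F C D)

The cycle decomposition of φ is (A D C F B H).
Reversing each cycle (and rotating so the smallest element leads) gives φ⁻¹ = (A H B F C D).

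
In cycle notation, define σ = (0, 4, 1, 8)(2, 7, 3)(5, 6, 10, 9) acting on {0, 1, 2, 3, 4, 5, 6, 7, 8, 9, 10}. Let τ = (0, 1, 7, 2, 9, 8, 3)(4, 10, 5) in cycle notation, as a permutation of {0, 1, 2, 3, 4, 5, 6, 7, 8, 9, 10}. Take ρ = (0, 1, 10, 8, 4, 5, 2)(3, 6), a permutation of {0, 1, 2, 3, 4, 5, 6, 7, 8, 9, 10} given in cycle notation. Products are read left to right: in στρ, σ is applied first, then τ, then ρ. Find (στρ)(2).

0

Apply the permutations in order: σ(2) = 7, then τ(7) = 2, then ρ(2) = 0. So (στρ)(2) = 0.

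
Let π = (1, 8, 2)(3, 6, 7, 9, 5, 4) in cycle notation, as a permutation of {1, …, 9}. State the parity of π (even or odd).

The cycle lengths are 6, 3.
A cycle is odd iff its length is even; π has 1 even-length cycle, so sgn(π) = (−1)^1 and π is odd.

odd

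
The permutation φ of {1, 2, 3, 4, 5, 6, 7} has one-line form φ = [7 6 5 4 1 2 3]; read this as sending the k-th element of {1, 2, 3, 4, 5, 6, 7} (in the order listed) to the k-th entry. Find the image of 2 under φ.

6

2 is element number 2 of the domain, and entry number 2 of the one-line form is 6, so φ(2) = 6.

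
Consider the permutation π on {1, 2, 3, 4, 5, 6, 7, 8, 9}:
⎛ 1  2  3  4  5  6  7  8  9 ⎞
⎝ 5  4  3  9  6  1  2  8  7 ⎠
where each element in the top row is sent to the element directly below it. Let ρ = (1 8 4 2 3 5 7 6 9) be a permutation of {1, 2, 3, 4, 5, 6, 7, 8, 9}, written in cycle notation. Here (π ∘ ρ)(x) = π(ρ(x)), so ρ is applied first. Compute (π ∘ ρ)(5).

2

ρ(5) = 7, then π(7) = 2; composing gives (π ∘ ρ)(5) = 2.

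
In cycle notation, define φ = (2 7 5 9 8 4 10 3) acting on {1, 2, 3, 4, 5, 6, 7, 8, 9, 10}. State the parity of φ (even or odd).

odd

The cycle lengths are 8, 1, 1.
A cycle is odd iff its length is even; φ has 1 even-length cycle, so sgn(φ) = (−1)^1 and φ is odd.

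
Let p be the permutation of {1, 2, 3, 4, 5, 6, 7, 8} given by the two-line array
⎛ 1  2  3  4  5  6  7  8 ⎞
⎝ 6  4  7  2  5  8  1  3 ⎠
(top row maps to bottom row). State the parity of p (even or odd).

In disjoint-cycle form the cycle lengths are 5, 2, 1.
A cycle of length ℓ contributes ℓ−1 transpositions, so p is a product of 4 + 1 = 5 transpositions — odd.

odd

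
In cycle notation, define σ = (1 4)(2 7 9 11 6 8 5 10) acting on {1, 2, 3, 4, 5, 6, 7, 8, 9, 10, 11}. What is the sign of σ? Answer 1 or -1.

1

The cycle lengths are 8, 2, 1.
A cycle of length ℓ contributes ℓ−1 transpositions, so σ is a product of 7 + 1 = 8 transpositions — even.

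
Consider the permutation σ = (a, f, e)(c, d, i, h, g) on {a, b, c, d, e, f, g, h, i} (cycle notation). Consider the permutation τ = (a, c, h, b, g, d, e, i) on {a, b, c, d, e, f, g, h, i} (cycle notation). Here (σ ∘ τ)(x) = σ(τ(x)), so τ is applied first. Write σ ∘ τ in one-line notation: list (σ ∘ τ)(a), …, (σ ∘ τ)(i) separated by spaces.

Chase each element through τ then σ: a → c → d; b → g → c; c → h → g; d → e → a; e → i → h; f → f → e; g → d → i; h → b → b; i → a → f.
So σ ∘ τ in one-line form is d c g a h e i b f.

d c g a h e i b f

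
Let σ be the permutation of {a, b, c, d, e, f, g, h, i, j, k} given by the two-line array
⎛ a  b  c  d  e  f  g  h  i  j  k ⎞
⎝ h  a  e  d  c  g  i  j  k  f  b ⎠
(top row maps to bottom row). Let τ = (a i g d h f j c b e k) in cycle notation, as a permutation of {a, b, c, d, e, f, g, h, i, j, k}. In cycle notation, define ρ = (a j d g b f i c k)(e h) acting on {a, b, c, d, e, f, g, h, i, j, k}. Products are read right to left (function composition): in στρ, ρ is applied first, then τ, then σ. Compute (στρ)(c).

h

Apply the permutations in order: ρ(c) = k, then τ(k) = a, then σ(a) = h. So (στρ)(c) = h.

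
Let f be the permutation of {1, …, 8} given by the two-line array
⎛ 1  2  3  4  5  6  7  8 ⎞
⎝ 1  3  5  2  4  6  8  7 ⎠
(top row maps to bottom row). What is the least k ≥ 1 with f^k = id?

The disjoint-cycle form of f has cycle lengths 4, 2, 1, 1.
Since disjoint cycles commute, ord(f) = lcm(4, 2) = 4.

4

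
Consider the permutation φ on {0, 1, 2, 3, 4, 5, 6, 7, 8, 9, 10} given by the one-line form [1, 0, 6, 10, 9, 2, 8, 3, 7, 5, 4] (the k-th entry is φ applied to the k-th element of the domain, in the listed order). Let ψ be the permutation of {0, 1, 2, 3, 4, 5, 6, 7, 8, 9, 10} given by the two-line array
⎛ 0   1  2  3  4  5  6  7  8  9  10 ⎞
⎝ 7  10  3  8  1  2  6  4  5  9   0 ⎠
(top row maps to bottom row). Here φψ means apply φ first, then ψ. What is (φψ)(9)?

2

φ(9) = 5, then ψ(5) = 2; composing gives (φψ)(9) = 2.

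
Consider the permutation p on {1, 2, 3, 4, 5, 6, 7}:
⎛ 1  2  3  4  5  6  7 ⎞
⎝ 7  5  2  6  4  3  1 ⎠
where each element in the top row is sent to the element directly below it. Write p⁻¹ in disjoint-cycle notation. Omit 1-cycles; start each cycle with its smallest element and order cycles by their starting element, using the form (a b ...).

(1 7)(2 3 6 4 5)

The cycle decomposition of p is (1 7)(2 5 4 6 3).
The inverse reverses every cycle; in canonical form, p⁻¹ = (1 7)(2 3 6 4 5).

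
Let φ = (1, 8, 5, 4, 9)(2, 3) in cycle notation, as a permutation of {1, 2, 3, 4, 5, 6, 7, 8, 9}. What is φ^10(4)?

4 lies in the 5-cycle (1, 8, 5, 4, 9).
Since the cycle has length 5, φ^10 acts on it the same as φ^0 (10 mod 5 = 0).
So φ^10(4) = 4.

4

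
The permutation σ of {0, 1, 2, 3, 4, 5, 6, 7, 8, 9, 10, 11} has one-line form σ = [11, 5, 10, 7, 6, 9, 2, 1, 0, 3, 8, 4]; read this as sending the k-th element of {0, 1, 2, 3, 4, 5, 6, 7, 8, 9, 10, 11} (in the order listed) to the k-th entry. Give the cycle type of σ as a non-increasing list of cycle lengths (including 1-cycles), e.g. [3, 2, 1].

The disjoint cycles are (0, 11, 4, 6, 2, 10, 8)(1, 5, 9, 3, 7), with lengths 7, 5 in non-increasing order.

[7, 5]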